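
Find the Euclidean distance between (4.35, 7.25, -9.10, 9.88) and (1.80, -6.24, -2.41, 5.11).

√(Σ(x_i - y_i)²) = √((4.35 - 1.8)² + (7.25 - (-6.24))² + (-9.1 - (-2.41))² + (9.88 - 5.11)²)
= √(2.55² + 13.49² + (-6.69)² + 4.77²) = √(6.5025 + 181.9801 + 44.7561 + 22.7529) = √255.9916 ≈ 15.9997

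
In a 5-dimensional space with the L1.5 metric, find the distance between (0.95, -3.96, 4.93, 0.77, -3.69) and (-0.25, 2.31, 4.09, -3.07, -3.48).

(Σ|x_i - y_i|^1.5)^(1/1.5) = (|0.95 - (-0.25)|^1.5 + |-3.96 - 2.31|^1.5 + |4.93 - 4.09|^1.5 + |0.77 - (-3.07)|^1.5 + |-3.69 - (-3.48)|^1.5)^(1/1.5)
= (1.2^1.5 + 6.27^1.5 + 0.84^1.5 + 3.84^1.5 + 0.21^1.5)^(1/1.5) ≈ (1.3145 + 15.7001 + 0.7699 + 7.5248 + 0.0962)^(1/1.5) = (25.4055)^(1/1.5) ≈ 8.6421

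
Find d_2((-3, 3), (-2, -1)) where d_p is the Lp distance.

(Σ|x_i - y_i|^2)^(1/2) = (|-3 - (-2)|^2 + |3 - (-1)|^2)^(1/2)
= (1^2 + 4^2)^(1/2) = (1 + 16)^(1/2) = (17)^(1/2) ≈ 4.1231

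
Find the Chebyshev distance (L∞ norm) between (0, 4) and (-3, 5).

max(|x_i - y_i|) = max(|0 - (-3)|, |4 - 5|) = max(3, 1) = 3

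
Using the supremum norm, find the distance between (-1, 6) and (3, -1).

max(|x_i - y_i|) = max(|-1 - 3|, |6 - (-1)|) = max(4, 7) = 7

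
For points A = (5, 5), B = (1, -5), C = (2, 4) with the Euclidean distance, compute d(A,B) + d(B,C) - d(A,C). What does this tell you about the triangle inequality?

d(A,B) = √(4² + 10²) = √116 ≈ 10.7703, d(B,C) = √(1² + 9²) = √82 ≈ 9.0554, d(A,C) = √(3² + 1²) = √10 ≈ 3.1623.
d(A,B) + d(B,C) - d(A,C) = 10.7703 + 9.0554 - 3.1623 = 19.8257 - 3.1623 = 16.6634 (to 4 decimal places). This is ≥ 0, so the triangle inequality holds for these points.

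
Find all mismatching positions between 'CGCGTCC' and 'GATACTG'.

Differing positions: 1, 2, 3, 4, 5, 6, 7. Hamming distance = 7.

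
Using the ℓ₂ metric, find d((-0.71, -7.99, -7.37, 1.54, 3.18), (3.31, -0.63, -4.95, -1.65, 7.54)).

√(Σ(x_i - y_i)²) = √((-0.71 - 3.31)² + (-7.99 - (-0.63))² + (-7.37 - (-4.95))² + (1.54 - (-1.65))² + (3.18 - 7.54)²)
= √((-4.02)² + (-7.36)² + (-2.42)² + 3.19² + (-4.36)²) = √(16.1604 + 54.1696 + 5.8564 + 10.1761 + 19.0096) = √105.3721 ≈ 10.2651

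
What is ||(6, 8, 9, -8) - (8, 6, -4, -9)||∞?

max(|x_i - y_i|) = max(|6 - 8|, |8 - 6|, |9 - (-4)|, |-8 - (-9)|) = max(2, 2, 13, 1) = 13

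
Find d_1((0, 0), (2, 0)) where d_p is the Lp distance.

Σ|x_i - y_i| = |0 - 2| + |0 - 0| = 2 + 0 = 2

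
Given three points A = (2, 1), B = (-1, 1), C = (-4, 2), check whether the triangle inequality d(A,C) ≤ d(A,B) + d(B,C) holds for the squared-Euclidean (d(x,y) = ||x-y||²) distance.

d(A,B) = 3² + 0² = 9, d(B,C) = 3² + 1² = 10, d(A,C) = 6² + 1² = 37.
d(A,C) = 37 > 9 + 10 = 19. Triangle inequality is VIOLATED. (Squared-Euclidean is not a metric — this is a counterexample.)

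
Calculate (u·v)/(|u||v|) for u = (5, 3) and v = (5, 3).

With u = (5, 3), v = (5, 3):
u·v = 5·5 + 3·3 = 25 + 9 = 34.
|u| = √(5² + 3²) = √34, |v| = √(5² + 3²) = √34, so |u||v| = √(34·34) = √1156 = 34.
cos θ = (u·v)/(|u||v|) = 34/34 = 1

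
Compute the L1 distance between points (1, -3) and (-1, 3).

Σ|x_i - y_i| = |1 - (-1)| + |-3 - 3| = 2 + 6 = 8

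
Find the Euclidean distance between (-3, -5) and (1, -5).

√(Σ(x_i - y_i)²) = √((-3 - 1)² + (-5 - (-5))²)
= √((-4)² + 0²) = √(16 + 0) = √16 = 4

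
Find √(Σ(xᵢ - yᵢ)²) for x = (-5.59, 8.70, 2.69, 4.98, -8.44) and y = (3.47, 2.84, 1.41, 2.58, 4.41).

√(Σ(x_i - y_i)²) = √((-5.59 - 3.47)² + (8.7 - 2.84)² + (2.69 - 1.41)² + (4.98 - 2.58)² + (-8.44 - 4.41)²)
= √((-9.06)² + 5.86² + 1.28² + 2.4² + (-12.85)²) = √(82.0836 + 34.3396 + 1.6384 + 5.76 + 165.1225) = √288.9441 ≈ 16.9984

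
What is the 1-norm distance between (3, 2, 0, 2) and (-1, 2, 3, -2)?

Σ|x_i - y_i| = |3 - (-1)| + |2 - 2| + |0 - 3| + |2 - (-2)| = 4 + 0 + 3 + 4 = 11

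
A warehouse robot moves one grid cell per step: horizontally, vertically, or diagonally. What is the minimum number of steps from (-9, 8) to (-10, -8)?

max(|x_i - y_i|) = max(|-9 - (-10)|, |8 - (-8)|) = max(1, 16) = 16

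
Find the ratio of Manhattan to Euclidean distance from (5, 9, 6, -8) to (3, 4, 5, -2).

L1 = |5 - 3| + |9 - 4| + |6 - 5| + |-8 - (-2)| = 2 + 5 + 1 + 6 = 14
L2 = √(2² + 5² + 1² + 6²) = √66 ≈ 8.124
L1 ≥ L2 always (equality iff movement is along one axis); L1 > L2 here.
Ratio L1/L2 = 14/√66 ≈ 1.7233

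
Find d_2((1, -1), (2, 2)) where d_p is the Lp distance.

(Σ|x_i - y_i|^2)^(1/2) = (|1 - 2|^2 + |-1 - 2|^2)^(1/2)
= (1^2 + 3^2)^(1/2) = (1 + 9)^(1/2) = (10)^(1/2) ≈ 3.1623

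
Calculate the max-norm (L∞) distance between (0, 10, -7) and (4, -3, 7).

max(|x_i - y_i|) = max(|0 - 4|, |10 - (-3)|, |-7 - 7|) = max(4, 13, 14) = 14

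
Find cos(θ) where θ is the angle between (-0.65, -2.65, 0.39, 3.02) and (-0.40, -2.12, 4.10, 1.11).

With u = (-0.65, -2.65, 0.39, 3.02), v = (-0.40, -2.12, 4.10, 1.11):
u·v = (-0.65)·(-0.4) + (-2.65)·(-2.12) + 0.39·4.1 + 3.02·1.11 = 0.26 + 5.618 + 1.599 + 3.3522 = 10.8292.
|u| = √((-0.65)² + (-2.65)² + 0.39² + 3.02²) = √(0.4225 + 7.0225 + 0.1521 + 9.1204) = √16.7175, |v| = √((-0.4)² + (-2.12)² + 4.1² + 1.11²) = √(0.16 + 4.4944 + 16.81 + 1.2321) = √22.6965.
cos θ = (u·v)/(|u||v|) = 10.8292/(√16.7175·√22.6965) ≈ 0.5559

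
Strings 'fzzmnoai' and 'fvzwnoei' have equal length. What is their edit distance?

Let D[i][j] be the edit distance between the first i characters of 'fzzmnoai' and the first j characters of 'fvzwnoei', with D[i][0] = i, D[0][j] = j, and D[i][j] = D[i-1][j-1] if the characters match, else 1 + min(D[i-1][j], D[i][j-1], D[i-1][j-1]). Filling the table (rows: prefixes of 'fzzmnoai', columns: prefixes of 'fvzwnoei'):
     ε  f  v  z  w  n  o  e  i
  ε  0  1  2  3  4  5  6  7  8
  f  1  0  1  2  3  4  5  6  7
  z  2  1  1  1  2  3  4  5  6
  z  3  2  2  1  2  3  4  5  6
  m  4  3  3  2  2  3  4  5  6
  n  5  4  4  3  3  2  3  4  5
  o  6  5  5  4  4  3  2  3  4
  a  7  6  6  5  5  4  3  3  4
  i  8  7  7  6  6  5  4  4  3
The bottom-right entry gives D[8][8] = 3, so no sequence of fewer than 3 edits works. Backtracking through the table gives one optimal edit sequence (3 edits):
  fzzmnoai → fvzmnoai (sub z→v @2)
  fvzmnoai → fvzwnoai (sub m→w @4)
  fvzwnoai → fvzwnoei (sub a→e @7)
Edit distance = 3.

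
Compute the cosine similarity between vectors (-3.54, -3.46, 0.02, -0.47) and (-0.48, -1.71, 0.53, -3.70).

With u = (-3.54, -3.46, 0.02, -0.47), v = (-0.48, -1.71, 0.53, -3.70):
u·v = (-3.54)·(-0.48) + (-3.46)·(-1.71) + 0.02·0.53 + (-0.47)·(-3.7) = 1.6992 + 5.9166 + 0.0106 + 1.739 = 9.3654.
|u| = √((-3.54)² + (-3.46)² + 0.02² + (-0.47)²) = √(12.5316 + 11.9716 + 0.0004 + 0.2209) = √24.7245, |v| = √((-0.48)² + (-1.71)² + 0.53² + (-3.7)²) = √(0.2304 + 2.9241 + 0.2809 + 13.69) = √17.1254.
cos θ = (u·v)/(|u||v|) = 9.3654/(√24.7245·√17.1254) ≈ 0.4551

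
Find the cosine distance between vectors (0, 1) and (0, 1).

With u = (0, 1), v = (0, 1):
u·v = 0·0 + 1·1 = 0 + 1 = 1.
|u| = √(0² + 1²) = √1, |v| = √(0² + 1²) = √1, so |u||v| = √(1·1) = √1 = 1.
cos θ = (u·v)/(|u||v|) = 1/1 = 1
Cosine distance = 1 - cos θ = 1 - 1 = 0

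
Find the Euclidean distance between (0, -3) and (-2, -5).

√(Σ(x_i - y_i)²) = √((0 - (-2))² + (-3 - (-5))²)
= √(2² + 2²) = √(4 + 4) = √8 ≈ 2.8284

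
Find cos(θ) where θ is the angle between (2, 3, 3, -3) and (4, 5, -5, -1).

With u = (2, 3, 3, -3), v = (4, 5, -5, -1):
u·v = 2·4 + 3·5 + 3·(-5) + (-3)·(-1) = 8 + 15 + (-15) + 3 = 11.
|u| = √(2² + 3² + 3² + (-3)²) = √31, |v| = √(4² + 5² + (-5)² + (-1)²) = √67, so |u||v| = √(31·67) = √2077.
cos θ = (u·v)/(|u||v|) = 11/√2077 ≈ 0.2414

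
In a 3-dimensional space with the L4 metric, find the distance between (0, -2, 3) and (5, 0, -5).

(Σ|x_i - y_i|^4)^(1/4) = (|0 - 5|^4 + |-2 - 0|^4 + |3 - (-5)|^4)^(1/4)
= (5^4 + 2^4 + 8^4)^(1/4) = (625 + 16 + 4096)^(1/4) = (4737)^(1/4) ≈ 8.2961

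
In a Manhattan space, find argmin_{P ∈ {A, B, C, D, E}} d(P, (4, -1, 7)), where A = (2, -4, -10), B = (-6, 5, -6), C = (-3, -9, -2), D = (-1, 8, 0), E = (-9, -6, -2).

Distances: d(A) = 22, d(B) = 29, d(C) = 24, d(D) = 21, d(E) = 27. Nearest: D = (-1, 8, 0) with distance 21.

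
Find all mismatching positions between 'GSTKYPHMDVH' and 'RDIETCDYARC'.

Differing positions: 1, 2, 3, 4, 5, 6, 7, 8, 9, 10, 11. Hamming distance = 11.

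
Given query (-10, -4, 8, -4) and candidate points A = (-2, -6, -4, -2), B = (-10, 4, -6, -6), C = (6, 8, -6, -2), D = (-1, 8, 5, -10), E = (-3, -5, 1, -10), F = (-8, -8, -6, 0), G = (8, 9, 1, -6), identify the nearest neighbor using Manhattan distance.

Distances: d(A) = 24, d(B) = 24, d(C) = 44, d(D) = 30, d(E) = 21, d(F) = 24, d(G) = 40. Nearest: E = (-3, -5, 1, -10) with distance 21.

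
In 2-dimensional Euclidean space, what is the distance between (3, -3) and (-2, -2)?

√(Σ(x_i - y_i)²) = √((3 - (-2))² + (-3 - (-2))²)
= √(5² + (-1)²) = √(25 + 1) = √26 ≈ 5.099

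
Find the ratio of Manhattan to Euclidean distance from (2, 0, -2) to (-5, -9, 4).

L1 = |2 - (-5)| + |0 - (-9)| + |-2 - 4| = 7 + 9 + 6 = 22
L2 = √(7² + 9² + 6²) = √166 ≈ 12.8841
L1 ≥ L2 always (equality iff movement is along one axis); L1 > L2 here.
Ratio L1/L2 = 22/√166 ≈ 1.7075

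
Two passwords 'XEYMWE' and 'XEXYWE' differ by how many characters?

Differing positions: 3, 4. Hamming distance = 2.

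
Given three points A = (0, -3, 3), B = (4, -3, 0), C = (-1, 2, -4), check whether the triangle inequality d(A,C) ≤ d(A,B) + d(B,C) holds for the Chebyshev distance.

d(A,B) = max(4, 0, 3) = 4, d(B,C) = max(5, 5, 4) = 5, d(A,C) = max(1, 5, 7) = 7.
d(A,C) = 7 ≤ 4 + 5 = 9. Triangle inequality is satisfied.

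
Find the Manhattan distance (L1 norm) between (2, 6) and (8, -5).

Σ|x_i - y_i| = |2 - 8| + |6 - (-5)| = 6 + 11 = 17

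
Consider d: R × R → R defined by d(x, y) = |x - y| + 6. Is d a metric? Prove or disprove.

No. d fails identity of indiscernibles (specifically d(x,x) = 0): d(0, 0) = |0 - 0| + 6 = 0 + 6 = 6 ≠ 0.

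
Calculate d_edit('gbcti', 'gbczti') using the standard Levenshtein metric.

Let D[i][j] be the edit distance between the first i characters of 'gbcti' and the first j characters of 'gbczti', with D[i][0] = i, D[0][j] = j, and D[i][j] = D[i-1][j-1] if the characters match, else 1 + min(D[i-1][j], D[i][j-1], D[i-1][j-1]). Filling the table (rows: prefixes of 'gbcti', columns: prefixes of 'gbczti'):
     ε  g  b  c  z  t  i
  ε  0  1  2  3  4  5  6
  g  1  0  1  2  3  4  5
  b  2  1  0  1  2  3  4
  c  3  2  1  0  1  2  3
  t  4  3  2  1  1  1  2
  i  5  4  3  2  2  2  1
The bottom-right entry gives D[5][6] = 1, so no sequence of fewer than 1 edit works. Backtracking through the table gives one optimal edit sequence (1 edit):
  gbcti → gbczti (ins z @4)
Edit distance = 1.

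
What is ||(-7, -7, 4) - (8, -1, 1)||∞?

max(|x_i - y_i|) = max(|-7 - 8|, |-7 - (-1)|, |4 - 1|) = max(15, 6, 3) = 15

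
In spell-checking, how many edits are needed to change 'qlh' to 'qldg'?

Let D[i][j] be the edit distance between the first i characters of 'qlh' and the first j characters of 'qldg', with D[i][0] = i, D[0][j] = j, and D[i][j] = D[i-1][j-1] if the characters match, else 1 + min(D[i-1][j], D[i][j-1], D[i-1][j-1]). Filling the table (rows: prefixes of 'qlh', columns: prefixes of 'qldg'):
     ε  q  l  d  g
  ε  0  1  2  3  4
  q  1  0  1  2  3
  l  2  1  0  1  2
  h  3  2  1  1  2
The bottom-right entry gives D[3][4] = 2, so no sequence of fewer than 2 edits works. Backtracking through the table gives one optimal edit sequence (2 edits):
  qlh → qldh (ins d @3)
  qldh → qldg (sub h→g @4)
Edit distance = 2.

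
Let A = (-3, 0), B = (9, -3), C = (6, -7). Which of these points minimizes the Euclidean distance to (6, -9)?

Distances: d(A) ≈ 12.7279, d(B) ≈ 6.7082, d(C) = 2. Nearest: C = (6, -7) with distance 2.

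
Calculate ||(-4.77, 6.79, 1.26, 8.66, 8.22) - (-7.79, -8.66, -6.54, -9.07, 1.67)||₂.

√(Σ(x_i - y_i)²) = √((-4.77 - (-7.79))² + (6.79 - (-8.66))² + (1.26 - (-6.54))² + (8.66 - (-9.07))² + (8.22 - 1.67)²)
= √(3.02² + 15.45² + 7.8² + 17.73² + 6.55²) = √(9.1204 + 238.7025 + 60.84 + 314.3529 + 42.9025) = √665.9183 ≈ 25.8054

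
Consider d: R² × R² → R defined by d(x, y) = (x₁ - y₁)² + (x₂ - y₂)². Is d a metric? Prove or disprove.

No. The squared Euclidean distance fails the triangle inequality. Counterexample: x = (0, 0), y = (3, 5), z = (6, 10). d(x,z) = 6² + 10² = 136, but d(x,y) + d(y,z) = (3² + 5²) + (3² + 5²) = 34 + 34 = 68. Since 136 > 68, the triangle inequality is violated. (Note: √d, the ordinary Euclidean distance, IS a metric.)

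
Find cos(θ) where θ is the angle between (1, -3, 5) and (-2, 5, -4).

With u = (1, -3, 5), v = (-2, 5, -4):
u·v = 1·(-2) + (-3)·5 + 5·(-4) = (-2) + (-15) + (-20) = -37.
|u| = √(1² + (-3)² + 5²) = √35, |v| = √((-2)² + 5² + (-4)²) = √45, so |u||v| = √(35·45) = √1575.
cos θ = (u·v)/(|u||v|) = -37/√1575 ≈ -0.9323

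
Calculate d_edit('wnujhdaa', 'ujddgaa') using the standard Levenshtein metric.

Let D[i][j] be the edit distance between the first i characters of 'wnujhdaa' and the first j characters of 'ujddgaa', with D[i][0] = i, D[0][j] = j, and D[i][j] = D[i-1][j-1] if the characters match, else 1 + min(D[i-1][j], D[i][j-1], D[i-1][j-1]). Filling the table (rows: prefixes of 'wnujhdaa', columns: prefixes of 'ujddgaa'):
     ε  u  j  d  d  g  a  a
  ε  0  1  2  3  4  5  6  7
  w  1  1  2  3  4  5  6  7
  n  2  2  2  3  4  5  6  7
  u  3  2  3  3  4  5  6  7
  j  4  3  2  3  4  5  6  7
  h  5  4  3  3  4  5  6  7
  d  6  5  4  3  3  4  5  6
  a  7  6  5  4  4  4  4  5
  a  8  7  6  5  5  5  4  4
The bottom-right entry gives D[8][7] = 4, so no sequence of fewer than 4 edits works. Backtracking through the table gives one optimal edit sequence (4 edits):
  wnujhdaa → nujhdaa (del w @1)
  nujhdaa → ujhdaa (del n @1)
  ujhdaa → ujddaa (sub h→d @3)
  ujddaa → ujddgaa (ins g @5)
Edit distance = 4.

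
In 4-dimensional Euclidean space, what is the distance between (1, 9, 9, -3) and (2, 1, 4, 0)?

√(Σ(x_i - y_i)²) = √((1 - 2)² + (9 - 1)² + (9 - 4)² + (-3 - 0)²)
= √((-1)² + 8² + 5² + (-3)²) = √(1 + 64 + 25 + 9) = √99 ≈ 9.9499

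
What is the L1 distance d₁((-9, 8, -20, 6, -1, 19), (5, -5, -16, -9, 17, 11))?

Σ|x_i - y_i| = |-9 - 5| + |8 - (-5)| + |-20 - (-16)| + |6 - (-9)| + |-1 - 17| + |19 - 11| = 14 + 13 + 4 + 15 + 18 + 8 = 72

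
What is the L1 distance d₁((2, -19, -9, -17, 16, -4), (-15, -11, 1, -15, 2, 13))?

Σ|x_i - y_i| = |2 - (-15)| + |-19 - (-11)| + |-9 - 1| + |-17 - (-15)| + |16 - 2| + |-4 - 13| = 17 + 8 + 10 + 2 + 14 + 17 = 68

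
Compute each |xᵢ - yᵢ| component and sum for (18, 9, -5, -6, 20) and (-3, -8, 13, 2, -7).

Σ|x_i - y_i| = |18 - (-3)| + |9 - (-8)| + |-5 - 13| + |-6 - 2| + |20 - (-7)| = 21 + 17 + 18 + 8 + 27 = 91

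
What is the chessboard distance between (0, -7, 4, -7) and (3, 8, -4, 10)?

max(|x_i - y_i|) = max(|0 - 3|, |-7 - 8|, |4 - (-4)|, |-7 - 10|) = max(3, 15, 8, 17) = 17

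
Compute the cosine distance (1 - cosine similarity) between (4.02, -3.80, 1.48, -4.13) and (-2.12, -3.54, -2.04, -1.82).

With u = (4.02, -3.80, 1.48, -4.13), v = (-2.12, -3.54, -2.04, -1.82):
u·v = 4.02·(-2.12) + (-3.8)·(-3.54) + 1.48·(-2.04) + (-4.13)·(-1.82) = (-8.5224) + 13.452 + (-3.0192) + 7.5166 = 9.427.
|u| = √(4.02² + (-3.8)² + 1.48² + (-4.13)²) = √(16.1604 + 14.44 + 2.1904 + 17.0569) = √49.8477, |v| = √((-2.12)² + (-3.54)² + (-2.04)² + (-1.82)²) = √(4.4944 + 12.5316 + 4.1616 + 3.3124) = √24.5.
cos θ = (u·v)/(|u||v|) = 9.427/(√49.8477·√24.5) ≈ 0.2698
Cosine distance = 1 - cos θ ≈ 1 - 0.2698 = 0.7302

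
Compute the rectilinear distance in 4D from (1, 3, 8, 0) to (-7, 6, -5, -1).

Σ|x_i - y_i| = |1 - (-7)| + |3 - 6| + |8 - (-5)| + |0 - (-1)| = 8 + 3 + 13 + 1 = 25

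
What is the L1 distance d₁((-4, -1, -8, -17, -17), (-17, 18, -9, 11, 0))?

Σ|x_i - y_i| = |-4 - (-17)| + |-1 - 18| + |-8 - (-9)| + |-17 - 11| + |-17 - 0| = 13 + 19 + 1 + 28 + 17 = 78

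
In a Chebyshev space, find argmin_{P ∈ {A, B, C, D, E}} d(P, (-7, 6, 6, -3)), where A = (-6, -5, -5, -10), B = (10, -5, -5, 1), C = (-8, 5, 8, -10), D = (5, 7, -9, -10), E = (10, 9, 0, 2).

Distances: d(A) = 11, d(B) = 17, d(C) = 7, d(D) = 15, d(E) = 17. Nearest: C = (-8, 5, 8, -10) with distance 7.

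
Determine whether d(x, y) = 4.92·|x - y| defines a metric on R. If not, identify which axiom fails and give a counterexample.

Yes. Since |x - y| is a metric on R and 4.92 > 0, the positive scalar multiple 4.92·|x - y| is also a metric: scaling by a positive constant preserves non-negativity, identity (d=0 ⟺ |x-y|=0 ⟺ x=y), symmetry, and the triangle inequality.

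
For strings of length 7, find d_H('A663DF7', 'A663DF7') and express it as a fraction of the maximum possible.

Differing positions: none. Hamming distance = 0. The maximum possible Hamming distance for length-7 strings is 7, so d_H/7 = 0/7 = 0.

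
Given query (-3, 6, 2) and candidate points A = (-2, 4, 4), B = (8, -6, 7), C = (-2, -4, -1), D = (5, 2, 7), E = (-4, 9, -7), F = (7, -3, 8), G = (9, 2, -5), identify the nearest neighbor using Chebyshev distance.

Distances: d(A) = 2, d(B) = 12, d(C) = 10, d(D) = 8, d(E) = 9, d(F) = 10, d(G) = 12. Nearest: A = (-2, 4, 4) with distance 2.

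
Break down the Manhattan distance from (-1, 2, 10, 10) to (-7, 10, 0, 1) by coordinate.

Σ|x_i - y_i| = |-1 - (-7)| + |2 - 10| + |10 - 0| + |10 - 1| = 6 + 8 + 10 + 9 = 33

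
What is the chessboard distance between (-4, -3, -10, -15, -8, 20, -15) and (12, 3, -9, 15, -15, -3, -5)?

max(|x_i - y_i|) = max(|-4 - 12|, |-3 - 3|, |-10 - (-9)|, |-15 - 15|, |-8 - (-15)|, |20 - (-3)|, |-15 - (-5)|) = max(16, 6, 1, 30, 7, 23, 10) = 30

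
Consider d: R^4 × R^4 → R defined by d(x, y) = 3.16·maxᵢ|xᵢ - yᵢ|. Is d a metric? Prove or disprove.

Yes. The L∞ (Chebyshev) norm induces a metric on R^4, and multiplying a metric by a positive constant 3.16 > 0 preserves all four axioms: non-negativity (3.16·||x-y|| ≥ 0), identity (3.16·||x-y|| = 0 ⟺ ||x-y|| = 0 ⟺ x = y), symmetry (||x-y|| = ||y-x||), and the triangle inequality (3.16·||x-z|| ≤ 3.16·||x-y|| + 3.16·||y-z||). So d is a metric.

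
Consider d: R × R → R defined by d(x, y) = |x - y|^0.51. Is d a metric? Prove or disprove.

Yes. With 0 < p = 0.51 ≤ 1, d(x,y) = |x-y|^0.51 is a metric on R. Non-negativity and symmetry are immediate; |x-y|^0.51 = 0 ⟺ |x-y| = 0 ⟺ x = y. For the triangle inequality, the function t ↦ t^0.51 is subadditive on [0,∞) when p ≤ 1, so |x-z|^0.51 ≤ (|x-y| + |y-z|)^0.51 ≤ |x-y|^0.51 + |y-z|^0.51.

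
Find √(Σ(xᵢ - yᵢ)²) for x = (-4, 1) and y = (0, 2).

√(Σ(x_i - y_i)²) = √((-4 - 0)² + (1 - 2)²)
= √((-4)² + (-1)²) = √(16 + 1) = √17 ≈ 4.1231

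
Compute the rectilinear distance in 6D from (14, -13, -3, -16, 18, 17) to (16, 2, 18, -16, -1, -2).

Σ|x_i - y_i| = |14 - 16| + |-13 - 2| + |-3 - 18| + |-16 - (-16)| + |18 - (-1)| + |17 - (-2)| = 2 + 15 + 21 + 0 + 19 + 19 = 76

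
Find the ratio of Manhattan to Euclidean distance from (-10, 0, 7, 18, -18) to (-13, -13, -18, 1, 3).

L1 = |-10 - (-13)| + |0 - (-13)| + |7 - (-18)| + |18 - 1| + |-18 - 3| = 3 + 13 + 25 + 17 + 21 = 79
L2 = √(3² + 13² + 25² + 17² + 21²) = √1533 ≈ 39.1535
L1 ≥ L2 always (equality iff movement is along one axis); L1 > L2 here.
Ratio L1/L2 = 79/√1533 ≈ 2.0177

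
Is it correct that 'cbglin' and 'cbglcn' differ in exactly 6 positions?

Differing positions: 5. Hamming distance = 1, so the claim that d_H = 6 is false.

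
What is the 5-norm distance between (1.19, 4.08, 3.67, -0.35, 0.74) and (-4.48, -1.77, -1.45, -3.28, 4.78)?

(Σ|x_i - y_i|^5)^(1/5) = (|1.19 - (-4.48)|^5 + |4.08 - (-1.77)|^5 + |3.67 - (-1.45)|^5 + |-0.35 - (-3.28)|^5 + |0.74 - 4.78|^5)^(1/5)
= (5.67^5 + 5.85^5 + 5.12^5 + 2.93^5 + 4.04^5)^(1/5) ≈ (5860.2385 + 6851.4001 + 3518.4372 + 215.9425 + 1076.2343)^(1/5) = (17522.2526)^(1/5) ≈ 7.0586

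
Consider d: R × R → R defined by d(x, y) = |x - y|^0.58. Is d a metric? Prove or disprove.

Yes. With 0 < p = 0.58 ≤ 1, d(x,y) = |x-y|^0.58 is a metric on R. Non-negativity and symmetry are immediate; |x-y|^0.58 = 0 ⟺ |x-y| = 0 ⟺ x = y. For the triangle inequality, the function t ↦ t^0.58 is subadditive on [0,∞) when p ≤ 1, so |x-z|^0.58 ≤ (|x-y| + |y-z|)^0.58 ≤ |x-y|^0.58 + |y-z|^0.58.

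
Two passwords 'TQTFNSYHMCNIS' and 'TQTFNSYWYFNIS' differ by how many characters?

Differing positions: 8, 9, 10. Hamming distance = 3.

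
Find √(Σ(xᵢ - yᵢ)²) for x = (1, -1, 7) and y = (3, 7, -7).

√(Σ(x_i - y_i)²) = √((1 - 3)² + (-1 - 7)² + (7 - (-7))²)
= √((-2)² + (-8)² + 14²) = √(4 + 64 + 196) = √264 ≈ 16.2481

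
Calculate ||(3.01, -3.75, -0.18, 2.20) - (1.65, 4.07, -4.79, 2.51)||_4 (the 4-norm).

(Σ|x_i - y_i|^4)^(1/4) = (|3.01 - 1.65|^4 + |-3.75 - 4.07|^4 + |-0.18 - (-4.79)|^4 + |2.2 - 2.51|^4)^(1/4)
= (1.36^4 + 7.82^4 + 4.61^4 + 0.31^4)^(1/4) ≈ (3.421 + 3739.616 + 451.6518 + 0.0092)^(1/4) = (4194.698)^(1/4) ≈ 8.0478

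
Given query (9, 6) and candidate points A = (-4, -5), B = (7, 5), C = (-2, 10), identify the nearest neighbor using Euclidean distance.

Distances: d(A) ≈ 17.0294, d(B) ≈ 2.2361, d(C) ≈ 11.7047. Nearest: B = (7, 5) with distance 2.2361.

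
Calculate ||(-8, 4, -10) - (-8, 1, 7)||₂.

√(Σ(x_i - y_i)²) = √((-8 - (-8))² + (4 - 1)² + (-10 - 7)²)
= √(0² + 3² + (-17)²) = √(0 + 9 + 289) = √298 ≈ 17.2627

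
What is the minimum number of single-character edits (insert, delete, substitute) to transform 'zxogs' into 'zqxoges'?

Let D[i][j] be the edit distance between the first i characters of 'zxogs' and the first j characters of 'zqxoges', with D[i][0] = i, D[0][j] = j, and D[i][j] = D[i-1][j-1] if the characters match, else 1 + min(D[i-1][j], D[i][j-1], D[i-1][j-1]). Filling the table (rows: prefixes of 'zxogs', columns: prefixes of 'zqxoges'):
     ε  z  q  x  o  g  e  s
  ε  0  1  2  3  4  5  6  7
  z  1  0  1  2  3  4  5  6
  x  2  1  1  1  2  3  4  5
  o  3  2  2  2  1  2  3  4
  g  4  3  3  3  2  1  2  3
  s  5  4  4  4  3  2  2  2
The bottom-right entry gives D[5][7] = 2, so no sequence of fewer than 2 edits works. Backtracking through the table gives one optimal edit sequence (2 edits):
  zxogs → zqxogs (ins q @2)
  zqxogs → zqxoges (ins e @6)
Edit distance = 2.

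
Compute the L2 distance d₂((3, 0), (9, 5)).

√(Σ(x_i - y_i)²) = √((3 - 9)² + (0 - 5)²)
= √((-6)² + (-5)²) = √(36 + 25) = √61 ≈ 7.8102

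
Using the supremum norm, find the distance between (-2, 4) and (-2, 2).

max(|x_i - y_i|) = max(|-2 - (-2)|, |4 - 2|) = max(0, 2) = 2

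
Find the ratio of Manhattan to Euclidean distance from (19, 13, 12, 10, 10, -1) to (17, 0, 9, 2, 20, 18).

L1 = |19 - 17| + |13 - 0| + |12 - 9| + |10 - 2| + |10 - 20| + |-1 - 18| = 2 + 13 + 3 + 8 + 10 + 19 = 55
L2 = √(2² + 13² + 3² + 8² + 10² + 19²) = √707 ≈ 26.5895
L1 ≥ L2 always (equality iff movement is along one axis); L1 > L2 here.
Ratio L1/L2 = 55/√707 ≈ 2.0685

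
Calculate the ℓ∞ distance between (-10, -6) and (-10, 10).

max(|x_i - y_i|) = max(|-10 - (-10)|, |-6 - 10|) = max(0, 16) = 16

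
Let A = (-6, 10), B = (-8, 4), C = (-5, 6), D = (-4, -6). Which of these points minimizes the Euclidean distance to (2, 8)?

Distances: d(A) ≈ 8.2462, d(B) ≈ 10.7703, d(C) ≈ 7.2801, d(D) ≈ 15.2315. Nearest: C = (-5, 6) with distance 7.2801.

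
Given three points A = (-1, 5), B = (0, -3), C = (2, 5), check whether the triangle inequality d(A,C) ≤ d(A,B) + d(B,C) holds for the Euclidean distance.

d(A,B) = √(1² + 8²) = √65 ≈ 8.0623, d(B,C) = √(2² + 8²) = √68 ≈ 8.2462, d(A,C) = √(3² + 0²) = √9 = 3.
d(A,C) = 3 ≤ 8.0623 + 8.2462 = 16.3085. Triangle inequality is satisfied.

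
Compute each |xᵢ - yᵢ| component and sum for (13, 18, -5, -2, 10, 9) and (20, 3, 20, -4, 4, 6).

Σ|x_i - y_i| = |13 - 20| + |18 - 3| + |-5 - 20| + |-2 - (-4)| + |10 - 4| + |9 - 6| = 7 + 15 + 25 + 2 + 6 + 3 = 58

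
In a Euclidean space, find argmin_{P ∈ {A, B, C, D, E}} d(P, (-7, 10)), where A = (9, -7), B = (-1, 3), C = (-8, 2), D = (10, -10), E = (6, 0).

Distances: d(A) ≈ 23.3452, d(B) ≈ 9.2195, d(C) ≈ 8.0623, d(D) ≈ 26.2488, d(E) ≈ 16.4012. Nearest: C = (-8, 2) with distance 8.0623.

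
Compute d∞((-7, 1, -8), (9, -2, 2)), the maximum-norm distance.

max(|x_i - y_i|) = max(|-7 - 9|, |1 - (-2)|, |-8 - 2|) = max(16, 3, 10) = 16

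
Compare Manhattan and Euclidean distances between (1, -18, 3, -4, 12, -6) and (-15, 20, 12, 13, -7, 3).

L1 = |1 - (-15)| + |-18 - 20| + |3 - 12| + |-4 - 13| + |12 - (-7)| + |-6 - 3| = 16 + 38 + 9 + 17 + 19 + 9 = 108
L2 = √(16² + 38² + 9² + 17² + 19² + 9²) = √2512 ≈ 50.1199
L1 ≥ L2 always (equality iff movement is along one axis); L1 > L2 here.
Ratio L1/L2 = 108/√2512 ≈ 2.1548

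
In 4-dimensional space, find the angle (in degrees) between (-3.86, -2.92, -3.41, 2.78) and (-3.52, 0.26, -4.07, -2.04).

With u = (-3.86, -2.92, -3.41, 2.78), v = (-3.52, 0.26, -4.07, -2.04):
u·v = (-3.86)·(-3.52) + (-2.92)·0.26 + (-3.41)·(-4.07) + 2.78·(-2.04) = 13.5872 + (-0.7592) + 13.8787 + (-5.6712) = 21.0355.
|u| = √((-3.86)² + (-2.92)² + (-3.41)² + 2.78²) = √(14.8996 + 8.5264 + 11.6281 + 7.7284) = √42.7825, |v| = √((-3.52)² + 0.26² + (-4.07)² + (-2.04)²) = √(12.3904 + 0.0676 + 16.5649 + 4.1616) = √33.1845.
cos θ = (u·v)/(|u||v|) = 21.0355/(√42.7825·√33.1845) ≈ 0.55828
θ = arccos(0.55828) ≈ 56.06°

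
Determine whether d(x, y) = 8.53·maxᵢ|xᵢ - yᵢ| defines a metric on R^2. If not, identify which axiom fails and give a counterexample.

Yes. The L∞ (Chebyshev) norm induces a metric on R^2, and multiplying a metric by a positive constant 8.53 > 0 preserves all four axioms: non-negativity (8.53·||x-y|| ≥ 0), identity (8.53·||x-y|| = 0 ⟺ ||x-y|| = 0 ⟺ x = y), symmetry (||x-y|| = ||y-x||), and the triangle inequality (8.53·||x-z|| ≤ 8.53·||x-y|| + 8.53·||y-z||). So d is a metric.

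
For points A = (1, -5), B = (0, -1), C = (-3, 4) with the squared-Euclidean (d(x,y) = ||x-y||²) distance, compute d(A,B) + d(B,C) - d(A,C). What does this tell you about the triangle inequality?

d(A,B) = 1² + 4² = 17, d(B,C) = 3² + 5² = 34, d(A,C) = 4² + 9² = 97.
d(A,B) + d(B,C) - d(A,C) = 17 + 34 - 97 = 51 - 97 = -46. This is < 0, so the triangle inequality FAILS for these points (squared-Euclidean is not a metric).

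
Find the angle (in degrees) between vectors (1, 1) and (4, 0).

With u = (1, 1), v = (4, 0):
u·v = 1·4 + 1·0 = 4 + 0 = 4.
|u| = √(1² + 1²) = √2, |v| = √(4² + 0²) = √16, so |u||v| = √(2·16) = √32.
cos θ = (u·v)/(|u||v|) = 4/√32 ≈ 0.707107
θ = arccos(0.707107) ≈ 45°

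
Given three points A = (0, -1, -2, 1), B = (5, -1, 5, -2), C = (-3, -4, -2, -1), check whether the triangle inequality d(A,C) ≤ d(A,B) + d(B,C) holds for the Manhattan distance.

d(A,B) = 5 + 0 + 7 + 3 = 15, d(B,C) = 8 + 3 + 7 + 1 = 19, d(A,C) = 3 + 3 + 0 + 2 = 8.
d(A,C) = 8 ≤ 15 + 19 = 34. Triangle inequality is satisfied.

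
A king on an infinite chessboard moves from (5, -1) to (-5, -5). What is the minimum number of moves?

max(|x_i - y_i|) = max(|5 - (-5)|, |-1 - (-5)|) = max(10, 4) = 10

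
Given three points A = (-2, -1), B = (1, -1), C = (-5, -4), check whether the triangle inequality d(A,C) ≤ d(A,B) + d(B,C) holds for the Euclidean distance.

d(A,B) = √(3² + 0²) = √9 = 3, d(B,C) = √(6² + 3²) = √45 ≈ 6.7082, d(A,C) = √(3² + 3²) = √18 ≈ 4.2426.
d(A,C) ≈ 4.2426 ≤ 3 + 6.7082 = 9.7082. Triangle inequality is satisfied.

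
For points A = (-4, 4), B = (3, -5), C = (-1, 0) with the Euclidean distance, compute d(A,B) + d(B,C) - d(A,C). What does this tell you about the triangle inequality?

d(A,B) = √(7² + 9²) = √130 ≈ 11.4018, d(B,C) = √(4² + 5²) = √41 ≈ 6.4031, d(A,C) = √(3² + 4²) = √25 = 5.
d(A,B) + d(B,C) - d(A,C) = 11.4018 + 6.4031 - 5 = 17.8049 - 5 = 12.8049 (to 4 decimal places). This is ≥ 0, so the triangle inequality holds for these points.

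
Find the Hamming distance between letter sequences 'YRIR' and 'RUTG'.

Differing positions: 1, 2, 3, 4. Hamming distance = 4.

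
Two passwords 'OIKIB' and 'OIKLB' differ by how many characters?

Differing positions: 4. Hamming distance = 1.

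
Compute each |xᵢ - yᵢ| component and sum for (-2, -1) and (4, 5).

Σ|x_i - y_i| = |-2 - 4| + |-1 - 5| = 6 + 6 = 12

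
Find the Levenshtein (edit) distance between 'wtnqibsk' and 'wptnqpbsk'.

Let D[i][j] be the edit distance between the first i characters of 'wtnqibsk' and the first j characters of 'wptnqpbsk', with D[i][0] = i, D[0][j] = j, and D[i][j] = D[i-1][j-1] if the characters match, else 1 + min(D[i-1][j], D[i][j-1], D[i-1][j-1]). Filling the table (rows: prefixes of 'wtnqibsk', columns: prefixes of 'wptnqpbsk'):
     ε  w  p  t  n  q  p  b  s  k
  ε  0  1  2  3  4  5  6  7  8  9
  w  1  0  1  2  3  4  5  6  7  8
  t  2  1  1  1  2  3  4  5  6  7
  n  3  2  2  2  1  2  3  4  5  6
  q  4  3  3  3  2  1  2  3  4  5
  i  5  4  4  4  3  2  2  3  4  5
  b  6  5  5  5  4  3  3  2  3  4
  s  7  6  6  6  5  4  4  3  2  3
  k  8  7  7  7  6  5  5  4  3  2
The bottom-right entry gives D[8][9] = 2, so no sequence of fewer than 2 edits works. Backtracking through the table gives one optimal edit sequence (2 edits):
  wtnqibsk → wptnqibsk (ins p @2)
  wptnqibsk → wptnqpbsk (sub i→p @6)
Edit distance = 2.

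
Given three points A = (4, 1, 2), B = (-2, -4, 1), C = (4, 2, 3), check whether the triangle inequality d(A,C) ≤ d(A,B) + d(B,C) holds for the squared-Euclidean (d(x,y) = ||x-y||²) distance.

d(A,B) = 6² + 5² + 1² = 62, d(B,C) = 6² + 6² + 2² = 76, d(A,C) = 0² + 1² + 1² = 2.
d(A,C) = 2 ≤ 62 + 76 = 138. Triangle inequality is satisfied.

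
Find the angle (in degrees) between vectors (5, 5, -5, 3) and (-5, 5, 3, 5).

With u = (5, 5, -5, 3), v = (-5, 5, 3, 5):
u·v = 5·(-5) + 5·5 + (-5)·3 + 3·5 = (-25) + 25 + (-15) + 15 = 0.
|u| = √(5² + 5² + (-5)² + 3²) = √84, |v| = √((-5)² + 5² + 3² + 5²) = √84, so |u||v| = √(84·84) = √7056 = 84.
cos θ = (u·v)/(|u||v|) = 0/84 = 0 (the vectors are orthogonal)
θ = arccos(0) = 90°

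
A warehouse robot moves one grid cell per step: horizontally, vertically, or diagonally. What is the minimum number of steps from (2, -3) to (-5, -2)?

max(|x_i - y_i|) = max(|2 - (-5)|, |-3 - (-2)|) = max(7, 1) = 7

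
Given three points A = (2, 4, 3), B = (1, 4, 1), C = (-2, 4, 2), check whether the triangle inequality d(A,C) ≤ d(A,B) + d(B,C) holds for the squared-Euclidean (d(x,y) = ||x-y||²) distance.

d(A,B) = 1² + 0² + 2² = 5, d(B,C) = 3² + 0² + 1² = 10, d(A,C) = 4² + 0² + 1² = 17.
d(A,C) = 17 > 5 + 10 = 15. Triangle inequality is VIOLATED. (Squared-Euclidean is not a metric — this is a counterexample.)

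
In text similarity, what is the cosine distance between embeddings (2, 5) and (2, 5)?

With u = (2, 5), v = (2, 5):
u·v = 2·2 + 5·5 = 4 + 25 = 29.
|u| = √(2² + 5²) = √29, |v| = √(2² + 5²) = √29, so |u||v| = √(29·29) = √841 = 29.
cos θ = (u·v)/(|u||v|) = 29/29 = 1
Cosine distance = 1 - cos θ = 1 - 1 = 0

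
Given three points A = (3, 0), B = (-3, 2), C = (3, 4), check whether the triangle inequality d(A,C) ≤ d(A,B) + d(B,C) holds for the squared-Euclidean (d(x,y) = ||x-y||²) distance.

d(A,B) = 6² + 2² = 40, d(B,C) = 6² + 2² = 40, d(A,C) = 0² + 4² = 16.
d(A,C) = 16 ≤ 40 + 40 = 80. Triangle inequality is satisfied.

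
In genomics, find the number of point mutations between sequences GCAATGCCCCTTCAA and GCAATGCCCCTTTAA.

Differing positions: 13. Hamming distance = 1.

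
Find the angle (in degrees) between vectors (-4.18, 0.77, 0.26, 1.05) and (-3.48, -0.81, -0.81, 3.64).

With u = (-4.18, 0.77, 0.26, 1.05), v = (-3.48, -0.81, -0.81, 3.64):
u·v = (-4.18)·(-3.48) + 0.77·(-0.81) + 0.26·(-0.81) + 1.05·3.64 = 14.5464 + (-0.6237) + (-0.2106) + 3.822 = 17.5341.
|u| = √((-4.18)² + 0.77² + 0.26² + 1.05²) = √(17.4724 + 0.5929 + 0.0676 + 1.1025) = √19.2354, |v| = √((-3.48)² + (-0.81)² + (-0.81)² + 3.64²) = √(12.1104 + 0.6561 + 0.6561 + 13.2496) = √26.6722.
cos θ = (u·v)/(|u||v|) = 17.5341/(√19.2354·√26.6722) ≈ 0.774111
θ = arccos(0.774111) ≈ 39.28°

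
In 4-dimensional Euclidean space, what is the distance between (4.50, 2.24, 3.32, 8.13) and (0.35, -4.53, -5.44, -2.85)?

√(Σ(x_i - y_i)²) = √((4.5 - 0.35)² + (2.24 - (-4.53))² + (3.32 - (-5.44))² + (8.13 - (-2.85))²)
= √(4.15² + 6.77² + 8.76² + 10.98²) = √(17.2225 + 45.8329 + 76.7376 + 120.5604) = √260.3534 ≈ 16.1355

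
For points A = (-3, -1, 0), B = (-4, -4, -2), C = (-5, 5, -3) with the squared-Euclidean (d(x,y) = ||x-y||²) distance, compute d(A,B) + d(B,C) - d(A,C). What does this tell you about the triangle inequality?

d(A,B) = 1² + 3² + 2² = 14, d(B,C) = 1² + 9² + 1² = 83, d(A,C) = 2² + 6² + 3² = 49.
d(A,B) + d(B,C) - d(A,C) = 14 + 83 - 49 = 97 - 49 = 48. This is ≥ 0, so the triangle inequality holds for these points.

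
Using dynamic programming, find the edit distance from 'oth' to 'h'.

Let D[i][j] be the edit distance between the first i characters of 'oth' and the first j characters of 'h', with D[i][0] = i, D[0][j] = j, and D[i][j] = D[i-1][j-1] if the characters match, else 1 + min(D[i-1][j], D[i][j-1], D[i-1][j-1]). Filling the table (rows: prefixes of 'oth', columns: prefixes of 'h'):
     ε  h
  ε  0  1
  o  1  1
  t  2  2
  h  3  2
The bottom-right entry gives D[3][1] = 2, so no sequence of fewer than 2 edits works. Backtracking through the table gives one optimal edit sequence (2 edits):
  oth → th (del o @1)
  th → h (del t @1)
Edit distance = 2.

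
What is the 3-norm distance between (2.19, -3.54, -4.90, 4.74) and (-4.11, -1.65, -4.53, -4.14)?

(Σ|x_i - y_i|^3)^(1/3) = (|2.19 - (-4.11)|^3 + |-3.54 - (-1.65)|^3 + |-4.9 - (-4.53)|^3 + |4.74 - (-4.14)|^3)^(1/3)
= (6.3^3 + 1.89^3 + 0.37^3 + 8.88^3)^(1/3) ≈ (250.047 + 6.7513 + 0.0507 + 700.2271)^(1/3) = (957.0761)^(1/3) ≈ 9.8548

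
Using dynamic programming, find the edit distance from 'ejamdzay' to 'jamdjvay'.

Let D[i][j] be the edit distance between the first i characters of 'ejamdzay' and the first j characters of 'jamdjvay', with D[i][0] = i, D[0][j] = j, and D[i][j] = D[i-1][j-1] if the characters match, else 1 + min(D[i-1][j], D[i][j-1], D[i-1][j-1]). Filling the table (rows: prefixes of 'ejamdzay', columns: prefixes of 'jamdjvay'):
     ε  j  a  m  d  j  v  a  y
  ε  0  1  2  3  4  5  6  7  8
  e  1  1  2  3  4  5  6  7  8
  j  2  1  2  3  4  4  5  6  7
  a  3  2  1  2  3  4  5  5  6
  m  4  3  2  1  2  3  4  5  6
  d  5  4  3  2  1  2  3  4  5
  z  6  5  4  3  2  2  3  4  5
  a  7  6  5  4  3  3  3  3  4
  y  8  7  6  5  4  4  4  4  3
The bottom-right entry gives D[8][8] = 3, so no sequence of fewer than 3 edits works. Backtracking through the table gives one optimal edit sequence (3 edits):
  ejamdzay → jamdzay (del e @1)
  jamdzay → jamdjzay (ins j @5)
  jamdjzay → jamdjvay (sub z→v @6)
Edit distance = 3.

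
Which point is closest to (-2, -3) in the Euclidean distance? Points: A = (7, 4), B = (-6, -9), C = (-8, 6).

Distances: d(A) ≈ 11.4018, d(B) ≈ 7.2111, d(C) ≈ 10.8167. Nearest: B = (-6, -9) with distance 7.2111.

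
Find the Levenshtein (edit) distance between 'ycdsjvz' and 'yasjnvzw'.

Let D[i][j] be the edit distance between the first i characters of 'ycdsjvz' and the first j characters of 'yasjnvzw', with D[i][0] = i, D[0][j] = j, and D[i][j] = D[i-1][j-1] if the characters match, else 1 + min(D[i-1][j], D[i][j-1], D[i-1][j-1]). Filling the table (rows: prefixes of 'ycdsjvz', columns: prefixes of 'yasjnvzw'):
     ε  y  a  s  j  n  v  z  w
  ε  0  1  2  3  4  5  6  7  8
  y  1  0  1  2  3  4  5  6  7
  c  2  1  1  2  3  4  5  6  7
  d  3  2  2  2  3  4  5  6  7
  s  4  3  3  2  3  4  5  6  7
  j  5  4  4  3  2  3  4  5  6
  v  6  5  5  4  3  3  3  4  5
  z  7  6  6  5  4  4  4  3  4
The bottom-right entry gives D[7][8] = 4, so no sequence of fewer than 4 edits works. Backtracking through the table gives one optimal edit sequence (4 edits):
  ycdsjvz → ydsjvz (del c @2)
  ydsjvz → yasjvz (sub d→a @2)
  yasjvz → yasjnvz (ins n @5)
  yasjnvz → yasjnvzw (ins w @8)
Edit distance = 4.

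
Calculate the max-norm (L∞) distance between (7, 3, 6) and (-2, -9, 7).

max(|x_i - y_i|) = max(|7 - (-2)|, |3 - (-9)|, |6 - 7|) = max(9, 12, 1) = 12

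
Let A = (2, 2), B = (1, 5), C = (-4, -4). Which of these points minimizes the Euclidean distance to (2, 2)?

Distances: d(A) = 0, d(B) ≈ 3.1623, d(C) ≈ 8.4853. Nearest: A = (2, 2) with distance 0.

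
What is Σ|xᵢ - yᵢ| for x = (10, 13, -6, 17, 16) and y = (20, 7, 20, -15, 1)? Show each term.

Σ|x_i - y_i| = |10 - 20| + |13 - 7| + |-6 - 20| + |17 - (-15)| + |16 - 1| = 10 + 6 + 26 + 32 + 15 = 89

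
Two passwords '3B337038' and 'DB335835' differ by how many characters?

Differing positions: 1, 5, 6, 8. Hamming distance = 4.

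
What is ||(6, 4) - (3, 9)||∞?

max(|x_i - y_i|) = max(|6 - 3|, |4 - 9|) = max(3, 5) = 5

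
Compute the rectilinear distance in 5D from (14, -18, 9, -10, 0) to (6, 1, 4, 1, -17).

Σ|x_i - y_i| = |14 - 6| + |-18 - 1| + |9 - 4| + |-10 - 1| + |0 - (-17)| = 8 + 19 + 5 + 11 + 17 = 60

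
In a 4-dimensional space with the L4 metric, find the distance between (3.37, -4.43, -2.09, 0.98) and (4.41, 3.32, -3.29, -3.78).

(Σ|x_i - y_i|^4)^(1/4) = (|3.37 - 4.41|^4 + |-4.43 - 3.32|^4 + |-2.09 - (-3.29)|^4 + |0.98 - (-3.78)|^4)^(1/4)
= (1.04^4 + 7.75^4 + 1.2^4 + 4.76^4)^(1/4) ≈ (1.1699 + 3607.5039 + 2.0736 + 513.3668)^(1/4) = (4124.1142)^(1/4) ≈ 8.0137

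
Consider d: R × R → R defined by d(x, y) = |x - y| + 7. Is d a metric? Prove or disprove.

No. d fails identity of indiscernibles (specifically d(x,x) = 0): d(3, 3) = |3 - 3| + 7 = 0 + 7 = 7 ≠ 0.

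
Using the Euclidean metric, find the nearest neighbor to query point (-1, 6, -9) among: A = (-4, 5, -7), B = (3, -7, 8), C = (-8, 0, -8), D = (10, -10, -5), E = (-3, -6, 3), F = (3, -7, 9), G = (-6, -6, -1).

Distances: d(A) ≈ 3.7417, d(B) ≈ 21.7715, d(C) ≈ 9.2736, d(D) ≈ 19.8242, d(E) ≈ 17.088, d(F) ≈ 22.561, d(G) ≈ 15.2643. Nearest: A = (-4, 5, -7) with distance 3.7417.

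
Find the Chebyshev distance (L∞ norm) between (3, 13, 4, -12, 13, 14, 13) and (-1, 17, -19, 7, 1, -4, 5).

max(|x_i - y_i|) = max(|3 - (-1)|, |13 - 17|, |4 - (-19)|, |-12 - 7|, |13 - 1|, |14 - (-4)|, |13 - 5|) = max(4, 4, 23, 19, 12, 18, 8) = 23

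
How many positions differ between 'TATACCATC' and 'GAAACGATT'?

Differing positions: 1, 3, 6, 9. Hamming distance = 4.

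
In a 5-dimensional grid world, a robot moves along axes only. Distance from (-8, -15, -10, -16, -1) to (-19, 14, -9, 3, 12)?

Σ|x_i - y_i| = |-8 - (-19)| + |-15 - 14| + |-10 - (-9)| + |-16 - 3| + |-1 - 12| = 11 + 29 + 1 + 19 + 13 = 73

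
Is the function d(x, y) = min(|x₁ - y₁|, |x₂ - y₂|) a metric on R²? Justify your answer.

No. d fails identity of indiscernibles: take x = (-3, 0) and y = (-3, 3). Then d(x,y) = min(|-3 - (-3)|, |0 - 3|) = min(0, 3) = 0, yet x ≠ y.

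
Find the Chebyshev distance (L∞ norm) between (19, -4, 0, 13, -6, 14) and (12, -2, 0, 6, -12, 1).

max(|x_i - y_i|) = max(|19 - 12|, |-4 - (-2)|, |0 - 0|, |13 - 6|, |-6 - (-12)|, |14 - 1|) = max(7, 2, 0, 7, 6, 13) = 13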